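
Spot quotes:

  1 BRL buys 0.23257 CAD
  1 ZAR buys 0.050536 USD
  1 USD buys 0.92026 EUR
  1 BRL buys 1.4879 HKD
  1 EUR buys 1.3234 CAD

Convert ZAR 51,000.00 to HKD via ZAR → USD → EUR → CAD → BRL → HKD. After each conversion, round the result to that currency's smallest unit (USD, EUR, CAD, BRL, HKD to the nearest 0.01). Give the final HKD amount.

HKD 20,081.37

ZAR 51,000.00 × 0.050536 = USD 2,577.34
USD 2,577.34 × 0.92026 = EUR 2,371.82
EUR 2,371.82 × 1.3234 = CAD 3,138.87
CAD 3,138.87 ÷ 0.23257 = BRL 13,496.45
BRL 13,496.45 × 1.4879 = HKD 20,081.37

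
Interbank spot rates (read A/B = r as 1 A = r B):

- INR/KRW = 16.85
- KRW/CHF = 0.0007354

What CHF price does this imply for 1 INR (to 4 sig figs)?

1 INR × 16.85 = 16.85 KRW
16.85 KRW × 0.0007354 = 0.0123915 CHF

INR/CHF = 0.01239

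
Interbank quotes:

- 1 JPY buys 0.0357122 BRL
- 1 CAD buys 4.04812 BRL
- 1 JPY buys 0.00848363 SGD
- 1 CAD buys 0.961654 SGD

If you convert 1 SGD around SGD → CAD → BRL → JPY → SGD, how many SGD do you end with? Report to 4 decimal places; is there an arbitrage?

1.0000 (no arbitrage)

Around SGD → CAD → BRL → JPY → SGD: 1 ÷ 0.961654 × 4.04812 ÷ 0.0357122 × 0.00848363 = 0.999999
Product ≈ 1 (deviation 0.000%, within rounding noise).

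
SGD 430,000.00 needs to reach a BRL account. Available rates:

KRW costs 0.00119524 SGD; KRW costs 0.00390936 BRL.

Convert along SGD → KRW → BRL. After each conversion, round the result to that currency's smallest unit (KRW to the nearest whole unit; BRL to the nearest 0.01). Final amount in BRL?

SGD 430,000.00 ÷ 0.00119524 = KRW 359,760,383
KRW 359,760,383 × 0.00390936 = BRL 1,406,432.85

BRL 1,406,432.85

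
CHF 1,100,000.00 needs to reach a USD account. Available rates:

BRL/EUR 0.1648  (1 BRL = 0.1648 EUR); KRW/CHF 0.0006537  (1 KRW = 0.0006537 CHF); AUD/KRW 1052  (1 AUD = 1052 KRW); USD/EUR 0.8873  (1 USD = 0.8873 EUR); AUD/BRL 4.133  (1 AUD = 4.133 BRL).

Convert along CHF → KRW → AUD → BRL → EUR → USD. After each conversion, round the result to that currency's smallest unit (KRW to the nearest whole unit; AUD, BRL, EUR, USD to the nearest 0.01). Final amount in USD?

USD 1,227,864.92

CHF 1,100,000.00 ÷ 0.0006537 = KRW 1,682,729,081
KRW 1,682,729,081 ÷ 1052 = AUD 1,599,552.36
AUD 1,599,552.36 × 4.133 = BRL 6,610,949.90
BRL 6,610,949.90 × 0.1648 = EUR 1,089,484.54
EUR 1,089,484.54 ÷ 0.8873 = USD 1,227,864.92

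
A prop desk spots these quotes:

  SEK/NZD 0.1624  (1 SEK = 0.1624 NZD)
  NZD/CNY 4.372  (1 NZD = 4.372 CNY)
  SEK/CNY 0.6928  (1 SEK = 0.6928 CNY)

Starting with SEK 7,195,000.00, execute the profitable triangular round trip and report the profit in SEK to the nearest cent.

Profitable loop is SEK → NZD → CNY → SEK:
SEK 7,195,000.00 × 0.1624 = NZD 1,168,468.00
NZD 1,168,468.00 × 4.372 = CNY 5,108,542.10
CNY 5,108,542.10 ÷ 0.6928 = SEK 7,373,761.69
Profit = SEK 7,373,761.69 − SEK 7,195,000.00

Profit: SEK 178,761.69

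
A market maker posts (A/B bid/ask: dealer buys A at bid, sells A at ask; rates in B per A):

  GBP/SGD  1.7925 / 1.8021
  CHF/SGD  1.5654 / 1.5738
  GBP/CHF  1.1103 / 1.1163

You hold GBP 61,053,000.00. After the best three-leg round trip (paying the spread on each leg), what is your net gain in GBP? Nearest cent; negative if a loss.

Best loop GBP → SGD → CHF → GBP:
GBP 61,053,000.00 × 1.7925 (sell GBP at bid) = SGD 109,437,502.50
SGD 109,437,502.50 ÷ 1.5738 (buy CHF at ask) = CHF 69,537,109.23
CHF 69,537,109.23 ÷ 1.1163 (buy GBP at ask) = GBP 62,292,492.36

Net profit: GBP 1,239,492.36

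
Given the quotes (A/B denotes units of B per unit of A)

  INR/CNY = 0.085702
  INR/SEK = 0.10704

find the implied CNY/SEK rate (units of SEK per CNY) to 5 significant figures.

CNY/SEK = 1.2490

1 CNY ÷ 0.085702 = 11.6683 INR
11.6683 INR × 0.10704 = 1.24898 SEK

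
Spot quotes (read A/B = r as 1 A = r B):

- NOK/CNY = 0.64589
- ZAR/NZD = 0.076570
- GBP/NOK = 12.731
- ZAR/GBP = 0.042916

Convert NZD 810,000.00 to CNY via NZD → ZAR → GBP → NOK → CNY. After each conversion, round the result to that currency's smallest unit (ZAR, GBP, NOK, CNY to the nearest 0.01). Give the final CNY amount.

CNY 3,733,074.75

NZD 810,000.00 ÷ 0.076570 = ZAR 10,578,555.57
ZAR 10,578,555.57 × 0.042916 = GBP 453,989.29
GBP 453,989.29 × 12.731 = NOK 5,779,737.65
NOK 5,779,737.65 × 0.64589 = CNY 3,733,074.75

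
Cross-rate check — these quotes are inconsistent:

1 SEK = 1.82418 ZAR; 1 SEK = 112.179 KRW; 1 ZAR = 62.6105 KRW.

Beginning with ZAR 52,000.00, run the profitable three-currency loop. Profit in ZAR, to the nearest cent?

Profitable loop is ZAR → KRW → SEK → ZAR:
ZAR 52,000.00 × 62.6105 = KRW 3,255,746
KRW 3,255,746 ÷ 112.179 = SEK 29,022.78
SEK 29,022.78 × 1.82418 = ZAR 52,942.77
Profit = ZAR 52,942.77 − ZAR 52,000.00

Profit: ZAR 942.77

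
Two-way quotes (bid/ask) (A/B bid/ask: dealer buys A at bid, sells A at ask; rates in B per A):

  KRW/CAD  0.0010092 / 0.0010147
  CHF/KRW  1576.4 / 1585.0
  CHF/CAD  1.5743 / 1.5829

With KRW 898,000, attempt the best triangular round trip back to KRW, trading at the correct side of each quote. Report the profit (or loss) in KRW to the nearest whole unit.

Net profit: KRW 4,540

Best loop KRW → CAD → CHF → KRW:
KRW 898,000 × 0.0010092 (sell KRW at bid) = CAD 906.26
CAD 906.26 ÷ 1.5829 (buy CHF at ask) = CHF 572.53
CHF 572.53 × 1576.4 (sell CHF at bid) = KRW 902,540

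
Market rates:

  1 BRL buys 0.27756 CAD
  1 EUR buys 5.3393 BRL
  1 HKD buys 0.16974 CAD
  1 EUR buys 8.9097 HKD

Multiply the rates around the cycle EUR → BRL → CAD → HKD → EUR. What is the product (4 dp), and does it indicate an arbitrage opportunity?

0.9799 (arbitrage exists)

Around EUR → BRL → CAD → HKD → EUR: 1 × 5.3393 × 0.27756 ÷ 0.16974 ÷ 8.9097 = 0.979927
Product < 1; profitable direction is EUR → HKD → CAD → BRL → EUR.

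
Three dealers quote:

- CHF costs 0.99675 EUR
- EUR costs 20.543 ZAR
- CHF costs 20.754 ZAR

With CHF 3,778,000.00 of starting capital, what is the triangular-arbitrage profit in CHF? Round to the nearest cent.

Profitable loop is CHF → ZAR → EUR → CHF:
CHF 3,778,000.00 × 20.754 = ZAR 78,408,612.00
ZAR 78,408,612.00 ÷ 20.543 = EUR 3,816,804.36
EUR 3,816,804.36 ÷ 0.99675 = CHF 3,829,249.42
Profit = CHF 3,829,249.42 − CHF 3,778,000.00

Profit: CHF 51,249.42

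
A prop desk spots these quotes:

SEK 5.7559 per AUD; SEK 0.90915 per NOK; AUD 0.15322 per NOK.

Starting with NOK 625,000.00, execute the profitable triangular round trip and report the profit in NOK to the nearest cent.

Profitable loop is NOK → SEK → AUD → NOK:
NOK 625,000.00 × 0.90915 = SEK 568,218.75
SEK 568,218.75 ÷ 5.7559 = AUD 98,719.36
AUD 98,719.36 ÷ 0.15322 = NOK 644,298.12
Profit = NOK 644,298.12 − NOK 625,000.00

Profit: NOK 19,298.12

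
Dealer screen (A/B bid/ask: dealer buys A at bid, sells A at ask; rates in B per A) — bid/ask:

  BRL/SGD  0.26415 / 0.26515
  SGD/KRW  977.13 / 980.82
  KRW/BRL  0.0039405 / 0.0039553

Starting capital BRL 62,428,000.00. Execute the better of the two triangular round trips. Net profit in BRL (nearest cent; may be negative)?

Best loop BRL → SGD → KRW → BRL:
BRL 62,428,000.00 × 0.26415 (sell BRL at bid) = SGD 16,490,356.20
SGD 16,490,356.20 × 977.13 (sell SGD at bid) = KRW 16,113,221,754
KRW 16,113,221,754 × 0.0039405 (sell KRW at bid) = BRL 63,494,150.32

Net profit: BRL 1,066,150.32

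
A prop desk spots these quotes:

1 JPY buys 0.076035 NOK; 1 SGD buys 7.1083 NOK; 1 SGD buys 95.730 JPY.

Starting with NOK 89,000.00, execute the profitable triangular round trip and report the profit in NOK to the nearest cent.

Profit: NOK 2,135.14

Profitable loop is NOK → SGD → JPY → NOK:
NOK 89,000.00 ÷ 7.1083 = SGD 12,520.57
SGD 12,520.57 × 95.730 = JPY 1,198,595
JPY 1,198,595 × 0.076035 = NOK 91,135.14
Profit = NOK 91,135.14 − NOK 89,000.00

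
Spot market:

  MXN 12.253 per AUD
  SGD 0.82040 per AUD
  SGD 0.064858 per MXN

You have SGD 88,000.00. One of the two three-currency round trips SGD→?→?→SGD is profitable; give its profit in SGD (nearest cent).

Profitable loop is SGD → MXN → AUD → SGD:
SGD 88,000.00 ÷ 0.064858 = MXN 1,356,810.26
MXN 1,356,810.26 ÷ 12.253 = AUD 110,732.90
AUD 110,732.90 × 0.82040 = SGD 90,845.27
Profit = SGD 90,845.27 − SGD 88,000.00

Profit: SGD 2,845.27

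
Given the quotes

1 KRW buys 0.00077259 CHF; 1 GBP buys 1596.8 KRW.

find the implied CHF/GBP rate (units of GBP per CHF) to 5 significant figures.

CHF/GBP = 0.81059

1 CHF ÷ 0.00077259 = 1294.35 KRW
1294.35 KRW ÷ 1596.8 = 0.810588 GBP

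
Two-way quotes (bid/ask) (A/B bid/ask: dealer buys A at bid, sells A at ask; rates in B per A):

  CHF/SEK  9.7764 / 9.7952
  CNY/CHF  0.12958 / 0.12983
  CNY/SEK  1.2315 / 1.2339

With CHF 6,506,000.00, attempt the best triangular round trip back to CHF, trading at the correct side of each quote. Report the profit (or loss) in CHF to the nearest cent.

Net profit: CHF 173,608.87

Best loop CHF → SEK → CNY → CHF:
CHF 6,506,000.00 × 9.7764 (sell CHF at bid) = SEK 63,605,258.40
SEK 63,605,258.40 ÷ 1.2339 (buy CNY at ask) = CNY 51,548,146.85
CNY 51,548,146.85 × 0.12958 (sell CNY at bid) = CHF 6,679,608.87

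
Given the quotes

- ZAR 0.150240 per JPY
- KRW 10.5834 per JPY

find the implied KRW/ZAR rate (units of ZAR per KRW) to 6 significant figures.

1 KRW ÷ 10.5834 = 0.0944876 JPY
0.0944876 JPY × 0.150240 = 0.0141958 ZAR

KRW/ZAR = 0.0141958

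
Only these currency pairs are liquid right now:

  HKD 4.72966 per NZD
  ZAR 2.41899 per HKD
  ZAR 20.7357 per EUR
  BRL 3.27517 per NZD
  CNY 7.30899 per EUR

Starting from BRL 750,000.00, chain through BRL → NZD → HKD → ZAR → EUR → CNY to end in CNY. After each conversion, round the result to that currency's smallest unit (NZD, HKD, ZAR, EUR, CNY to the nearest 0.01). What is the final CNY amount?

CNY 923,485.48

BRL 750,000.00 ÷ 3.27517 = NZD 228,995.75
NZD 228,995.75 × 4.72966 = HKD 1,083,072.04
HKD 1,083,072.04 × 2.41899 = ZAR 2,619,940.43
ZAR 2,619,940.43 ÷ 20.7357 = EUR 126,349.26
EUR 126,349.26 × 7.30899 = CNY 923,485.48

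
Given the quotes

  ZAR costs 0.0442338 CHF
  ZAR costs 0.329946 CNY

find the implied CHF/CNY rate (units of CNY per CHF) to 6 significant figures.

CHF/CNY = 7.45914

1 CHF ÷ 0.0442338 = 22.6071 ZAR
22.6071 ZAR × 0.329946 = 7.45914 CNY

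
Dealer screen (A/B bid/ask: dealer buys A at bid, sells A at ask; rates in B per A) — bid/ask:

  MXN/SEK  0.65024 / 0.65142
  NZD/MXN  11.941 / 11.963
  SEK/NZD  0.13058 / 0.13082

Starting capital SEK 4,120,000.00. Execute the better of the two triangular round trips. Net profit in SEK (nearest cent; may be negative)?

Best loop SEK → NZD → MXN → SEK:
SEK 4,120,000.00 × 0.13058 (sell SEK at bid) = NZD 537,989.60
NZD 537,989.60 × 11.941 (sell NZD at bid) = MXN 6,424,133.81
MXN 6,424,133.81 × 0.65024 (sell MXN at bid) = SEK 4,177,228.77

Net profit: SEK 57,228.77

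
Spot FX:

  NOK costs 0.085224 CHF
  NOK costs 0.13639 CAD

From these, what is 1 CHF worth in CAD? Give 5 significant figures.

CHF/CAD = 1.6004

1 CHF ÷ 0.085224 = 11.7338 NOK
11.7338 NOK × 0.13639 = 1.60037 CAD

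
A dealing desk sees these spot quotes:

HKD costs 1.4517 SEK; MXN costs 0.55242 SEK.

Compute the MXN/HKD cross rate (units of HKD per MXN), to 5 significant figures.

MXN/HKD = 0.38053

1 MXN × 0.55242 = 0.55242 SEK
0.55242 SEK ÷ 1.4517 = 0.380533 HKD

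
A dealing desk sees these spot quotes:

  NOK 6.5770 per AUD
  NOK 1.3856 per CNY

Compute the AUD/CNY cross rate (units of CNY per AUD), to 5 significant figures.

1 AUD × 6.5770 = 6.577 NOK
6.577 NOK ÷ 1.3856 = 4.74668 CNY

AUD/CNY = 4.7467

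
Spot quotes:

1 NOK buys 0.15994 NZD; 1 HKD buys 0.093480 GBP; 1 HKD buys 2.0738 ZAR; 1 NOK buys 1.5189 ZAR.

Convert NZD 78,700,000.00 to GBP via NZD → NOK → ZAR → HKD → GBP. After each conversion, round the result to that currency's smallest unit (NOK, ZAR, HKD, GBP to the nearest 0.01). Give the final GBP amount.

GBP 33,689,817.34

NZD 78,700,000.00 ÷ 0.15994 = NOK 492,059,522.32
NOK 492,059,522.32 × 1.5189 = ZAR 747,389,208.45
ZAR 747,389,208.45 ÷ 2.0738 = HKD 360,395,992.12
HKD 360,395,992.12 × 0.093480 = GBP 33,689,817.34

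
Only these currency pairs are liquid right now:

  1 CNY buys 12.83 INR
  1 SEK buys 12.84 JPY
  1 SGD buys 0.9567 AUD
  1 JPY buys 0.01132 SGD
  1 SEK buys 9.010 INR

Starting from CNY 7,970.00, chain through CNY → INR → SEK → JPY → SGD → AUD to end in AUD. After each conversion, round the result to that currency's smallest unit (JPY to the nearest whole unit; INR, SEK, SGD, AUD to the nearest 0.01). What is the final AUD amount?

AUD 1,578.14

CNY 7,970.00 × 12.83 = INR 102,255.10
INR 102,255.10 ÷ 9.010 = SEK 11,349.07
SEK 11,349.07 × 12.84 = JPY 145,722
JPY 145,722 × 0.01132 = SGD 1,649.57
SGD 1,649.57 × 0.9567 = AUD 1,578.14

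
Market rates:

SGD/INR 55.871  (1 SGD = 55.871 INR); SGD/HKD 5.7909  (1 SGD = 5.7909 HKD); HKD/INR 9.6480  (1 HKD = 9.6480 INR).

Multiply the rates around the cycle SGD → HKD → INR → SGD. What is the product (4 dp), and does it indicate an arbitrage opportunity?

Around SGD → HKD → INR → SGD: 1 × 5.7909 × 9.6480 ÷ 55.871 = 0.999993
Product ≈ 1 (deviation 0.001%, within rounding noise).

1.0000 (no arbitrage)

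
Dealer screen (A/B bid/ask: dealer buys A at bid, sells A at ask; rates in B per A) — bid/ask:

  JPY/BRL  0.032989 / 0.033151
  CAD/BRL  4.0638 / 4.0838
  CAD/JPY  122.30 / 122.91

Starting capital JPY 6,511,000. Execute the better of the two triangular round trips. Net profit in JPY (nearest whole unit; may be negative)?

Best loop JPY → CAD → BRL → JPY:
JPY 6,511,000 ÷ 122.91 (buy CAD at ask) = CAD 52,973.72
CAD 52,973.72 × 4.0638 (sell CAD at bid) = BRL 215,274.61
BRL 215,274.61 ÷ 0.033151 (buy JPY at ask) = JPY 6,493,759

Net result: JPY -17,241 (no profitable arbitrage after spreads)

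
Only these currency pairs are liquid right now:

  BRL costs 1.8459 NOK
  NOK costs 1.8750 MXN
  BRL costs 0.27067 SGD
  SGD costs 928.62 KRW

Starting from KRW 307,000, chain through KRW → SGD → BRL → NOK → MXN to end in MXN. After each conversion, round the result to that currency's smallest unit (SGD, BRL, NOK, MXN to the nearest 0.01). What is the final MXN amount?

KRW 307,000 ÷ 928.62 = SGD 330.60
SGD 330.60 ÷ 0.27067 = BRL 1,221.41
BRL 1,221.41 × 1.8459 = NOK 2,254.60
NOK 2,254.60 × 1.8750 = MXN 4,227.38

MXN 4,227.38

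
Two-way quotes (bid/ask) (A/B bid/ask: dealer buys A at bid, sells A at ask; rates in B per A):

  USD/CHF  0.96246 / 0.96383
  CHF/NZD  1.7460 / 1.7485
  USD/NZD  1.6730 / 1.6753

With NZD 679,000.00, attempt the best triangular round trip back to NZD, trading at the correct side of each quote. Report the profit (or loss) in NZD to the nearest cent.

Net profit: NZD 2,089.39

Best loop NZD → USD → CHF → NZD:
NZD 679,000.00 ÷ 1.6753 (buy USD at ask) = USD 405,300.54
USD 405,300.54 × 0.96246 (sell USD at bid) = CHF 390,085.56
CHF 390,085.56 × 1.7460 (sell CHF at bid) = NZD 681,089.39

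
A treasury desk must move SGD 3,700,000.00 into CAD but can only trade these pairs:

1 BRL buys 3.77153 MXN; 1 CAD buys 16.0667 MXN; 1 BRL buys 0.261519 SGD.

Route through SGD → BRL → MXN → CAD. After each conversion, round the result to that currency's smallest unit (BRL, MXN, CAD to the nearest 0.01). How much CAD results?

CAD 3,321,156.64

SGD 3,700,000.00 ÷ 0.261519 = BRL 14,148,111.61
BRL 14,148,111.61 × 3.77153 = MXN 53,360,027.38
MXN 53,360,027.38 ÷ 16.0667 = CAD 3,321,156.64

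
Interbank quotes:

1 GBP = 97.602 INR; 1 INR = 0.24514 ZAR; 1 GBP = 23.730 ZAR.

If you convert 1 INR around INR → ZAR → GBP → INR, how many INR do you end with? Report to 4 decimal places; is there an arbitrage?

1.0083 (arbitrage exists)

Around INR → ZAR → GBP → INR: 1 × 0.24514 ÷ 23.730 × 97.602 = 1.008266
Product > 1; profitable direction is INR → ZAR → GBP → INR.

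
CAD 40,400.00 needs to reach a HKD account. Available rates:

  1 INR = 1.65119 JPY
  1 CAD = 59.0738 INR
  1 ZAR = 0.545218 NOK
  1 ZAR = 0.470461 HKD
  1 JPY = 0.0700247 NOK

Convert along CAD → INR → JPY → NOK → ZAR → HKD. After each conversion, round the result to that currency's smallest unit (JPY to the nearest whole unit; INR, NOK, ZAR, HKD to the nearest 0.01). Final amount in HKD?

CAD 40,400.00 × 59.0738 = INR 2,386,581.52
INR 2,386,581.52 × 1.65119 = JPY 3,940,700
JPY 3,940,700 × 0.0700247 = NOK 275,946.34
NOK 275,946.34 ÷ 0.545218 = ZAR 506,121.11
ZAR 506,121.11 × 0.470461 = HKD 238,110.24

HKD 238,110.24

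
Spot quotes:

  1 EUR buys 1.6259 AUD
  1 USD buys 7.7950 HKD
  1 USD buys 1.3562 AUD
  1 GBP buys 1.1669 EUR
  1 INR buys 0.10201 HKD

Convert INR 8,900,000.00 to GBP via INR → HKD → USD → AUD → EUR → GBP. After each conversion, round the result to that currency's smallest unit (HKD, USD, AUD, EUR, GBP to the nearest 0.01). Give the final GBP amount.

GBP 83,255.50

INR 8,900,000.00 × 0.10201 = HKD 907,889.00
HKD 907,889.00 ÷ 7.7950 = USD 116,470.69
USD 116,470.69 × 1.3562 = AUD 157,957.55
AUD 157,957.55 ÷ 1.6259 = EUR 97,150.84
EUR 97,150.84 ÷ 1.1669 = GBP 83,255.50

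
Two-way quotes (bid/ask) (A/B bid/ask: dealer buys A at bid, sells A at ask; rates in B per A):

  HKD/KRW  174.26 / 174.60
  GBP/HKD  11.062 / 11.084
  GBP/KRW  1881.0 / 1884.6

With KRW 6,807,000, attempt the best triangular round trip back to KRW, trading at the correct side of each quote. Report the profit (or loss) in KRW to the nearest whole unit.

Net profit: KRW 155,544

Best loop KRW → GBP → HKD → KRW:
KRW 6,807,000 ÷ 1884.6 (buy GBP at ask) = GBP 3,611.91
GBP 3,611.91 × 11.062 (sell GBP at bid) = HKD 39,954.92
HKD 39,954.92 × 174.26 (sell HKD at bid) = KRW 6,962,544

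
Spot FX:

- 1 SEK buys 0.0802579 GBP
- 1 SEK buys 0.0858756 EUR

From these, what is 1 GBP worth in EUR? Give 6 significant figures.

1 GBP ÷ 0.0802579 = 12.4598 SEK
12.4598 SEK × 0.0858756 = 1.07 EUR

GBP/EUR = 1.07000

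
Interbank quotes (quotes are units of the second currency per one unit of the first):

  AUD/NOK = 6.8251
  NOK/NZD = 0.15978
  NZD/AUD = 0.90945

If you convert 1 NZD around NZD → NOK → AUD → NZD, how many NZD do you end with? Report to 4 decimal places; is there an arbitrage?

Around NZD → NOK → AUD → NZD: 1 ÷ 0.15978 ÷ 6.8251 ÷ 0.90945 = 1.008300
Product > 1; profitable direction is NZD → NOK → AUD → NZD.

1.0083 (arbitrage exists)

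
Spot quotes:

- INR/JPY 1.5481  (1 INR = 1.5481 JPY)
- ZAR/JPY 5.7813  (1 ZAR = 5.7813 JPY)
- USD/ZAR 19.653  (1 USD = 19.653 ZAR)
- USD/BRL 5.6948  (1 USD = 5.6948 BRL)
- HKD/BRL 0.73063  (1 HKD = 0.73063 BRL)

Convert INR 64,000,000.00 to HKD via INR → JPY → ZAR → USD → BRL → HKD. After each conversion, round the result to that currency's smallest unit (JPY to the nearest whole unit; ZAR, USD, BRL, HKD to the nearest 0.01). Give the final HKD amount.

INR 64,000,000.00 × 1.5481 = JPY 99,078,400
JPY 99,078,400 ÷ 5.7813 = ZAR 17,137,737.19
ZAR 17,137,737.19 ÷ 19.653 = USD 872,016.34
USD 872,016.34 × 5.6948 = BRL 4,965,958.65
BRL 4,965,958.65 ÷ 0.73063 = HKD 6,796,817.34

HKD 6,796,817.34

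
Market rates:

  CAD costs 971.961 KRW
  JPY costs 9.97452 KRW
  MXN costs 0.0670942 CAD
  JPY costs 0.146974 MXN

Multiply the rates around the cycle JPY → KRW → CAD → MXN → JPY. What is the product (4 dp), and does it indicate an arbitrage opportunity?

1.0407 (arbitrage exists)

Around JPY → KRW → CAD → MXN → JPY: 1 × 9.97452 ÷ 971.961 ÷ 0.0670942 ÷ 0.146974 = 1.040681
Product > 1; profitable direction is JPY → KRW → CAD → MXN → JPY.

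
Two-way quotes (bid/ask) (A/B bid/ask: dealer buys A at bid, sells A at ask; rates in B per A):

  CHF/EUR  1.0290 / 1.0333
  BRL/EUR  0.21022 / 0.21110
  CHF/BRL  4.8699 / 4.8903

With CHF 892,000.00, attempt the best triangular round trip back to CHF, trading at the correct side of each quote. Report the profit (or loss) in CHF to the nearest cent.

Best loop CHF → EUR → BRL → CHF:
CHF 892,000.00 × 1.0290 (sell CHF at bid) = EUR 917,868.00
EUR 917,868.00 ÷ 0.21110 (buy BRL at ask) = BRL 4,348,024.63
BRL 4,348,024.63 ÷ 4.8903 (buy CHF at ask) = CHF 889,112.04

Net result: CHF -2,887.96 (no profitable arbitrage after spreads)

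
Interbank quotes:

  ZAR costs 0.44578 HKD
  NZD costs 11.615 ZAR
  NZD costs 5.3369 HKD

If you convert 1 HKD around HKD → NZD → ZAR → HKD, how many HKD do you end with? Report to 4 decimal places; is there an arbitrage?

Around HKD → NZD → ZAR → HKD: 1 ÷ 5.3369 × 11.615 × 0.44578 = 0.970176
Product < 1; profitable direction is HKD → ZAR → NZD → HKD.

0.9702 (arbitrage exists)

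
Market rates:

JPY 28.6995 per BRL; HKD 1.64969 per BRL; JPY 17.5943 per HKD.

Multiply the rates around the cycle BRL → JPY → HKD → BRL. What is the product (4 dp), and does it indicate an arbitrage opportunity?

0.9888 (arbitrage exists)

Around BRL → JPY → HKD → BRL: 1 × 28.6995 ÷ 17.5943 ÷ 1.64969 = 0.988781
Product < 1; profitable direction is BRL → HKD → JPY → BRL.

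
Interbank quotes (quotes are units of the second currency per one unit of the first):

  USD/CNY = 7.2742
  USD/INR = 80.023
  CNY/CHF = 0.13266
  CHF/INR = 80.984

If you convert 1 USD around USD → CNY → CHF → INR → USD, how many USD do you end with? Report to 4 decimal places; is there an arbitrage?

0.9766 (arbitrage exists)

Around USD → CNY → CHF → INR → USD: 1 × 7.2742 × 0.13266 × 80.984 ÷ 80.023 = 0.976584
Product < 1; profitable direction is USD → INR → CHF → CNY → USD.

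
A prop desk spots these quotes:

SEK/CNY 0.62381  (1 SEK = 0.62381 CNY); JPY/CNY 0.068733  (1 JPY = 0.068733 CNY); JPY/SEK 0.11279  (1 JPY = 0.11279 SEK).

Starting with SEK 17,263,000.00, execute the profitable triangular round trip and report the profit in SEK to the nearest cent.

Profitable loop is SEK → CNY → JPY → SEK:
SEK 17,263,000.00 × 0.62381 = CNY 10,768,832.03
CNY 10,768,832.03 ÷ 0.068733 = JPY 156,676,299
JPY 156,676,299 × 0.11279 = SEK 17,671,519.72
Profit = SEK 17,671,519.72 − SEK 17,263,000.00

Profit: SEK 408,519.72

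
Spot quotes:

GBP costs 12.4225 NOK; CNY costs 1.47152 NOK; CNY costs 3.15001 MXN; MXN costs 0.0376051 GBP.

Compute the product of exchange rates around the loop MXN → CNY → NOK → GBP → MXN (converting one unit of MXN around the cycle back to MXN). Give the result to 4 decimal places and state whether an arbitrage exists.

Around MXN → CNY → NOK → GBP → MXN: 1 ÷ 3.15001 × 1.47152 ÷ 12.4225 ÷ 0.0376051 = 0.999997
Product ≈ 1 (deviation 0.000%, within rounding noise).

1.0000 (no arbitrage)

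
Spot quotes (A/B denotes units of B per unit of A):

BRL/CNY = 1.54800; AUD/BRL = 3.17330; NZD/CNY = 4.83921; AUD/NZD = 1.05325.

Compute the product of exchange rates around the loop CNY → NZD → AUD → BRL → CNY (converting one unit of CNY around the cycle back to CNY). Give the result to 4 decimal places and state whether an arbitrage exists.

Around CNY → NZD → AUD → BRL → CNY: 1 ÷ 4.83921 ÷ 1.05325 × 3.17330 × 1.54800 = 0.963776
Product < 1; profitable direction is CNY → BRL → AUD → NZD → CNY.

0.9638 (arbitrage exists)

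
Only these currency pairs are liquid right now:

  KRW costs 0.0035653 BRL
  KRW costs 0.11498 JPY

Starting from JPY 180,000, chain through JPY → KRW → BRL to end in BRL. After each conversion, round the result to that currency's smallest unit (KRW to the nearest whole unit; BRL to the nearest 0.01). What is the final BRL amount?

JPY 180,000 ÷ 0.11498 = KRW 1,565,490
KRW 1,565,490 × 0.0035653 = BRL 5,581.44

BRL 5,581.44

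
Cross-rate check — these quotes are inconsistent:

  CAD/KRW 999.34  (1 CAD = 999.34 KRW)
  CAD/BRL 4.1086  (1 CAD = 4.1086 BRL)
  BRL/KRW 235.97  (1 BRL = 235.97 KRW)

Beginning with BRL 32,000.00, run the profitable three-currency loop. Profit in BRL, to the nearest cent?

Profit: BRL 984.70

Profitable loop is BRL → CAD → KRW → BRL:
BRL 32,000.00 ÷ 4.1086 = CAD 7,788.54
CAD 7,788.54 × 999.34 = KRW 7,783,401
KRW 7,783,401 ÷ 235.97 = BRL 32,984.70
Profit = BRL 32,984.70 − BRL 32,000.00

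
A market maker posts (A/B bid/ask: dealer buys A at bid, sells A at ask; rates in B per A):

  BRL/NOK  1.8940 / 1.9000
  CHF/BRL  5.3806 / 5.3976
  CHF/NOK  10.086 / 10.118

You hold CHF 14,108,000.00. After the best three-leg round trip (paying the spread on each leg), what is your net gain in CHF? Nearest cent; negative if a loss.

Net profit: CHF 101,587.08

Best loop CHF → BRL → NOK → CHF:
CHF 14,108,000.00 × 5.3806 (sell CHF at bid) = BRL 75,909,504.80
BRL 75,909,504.80 × 1.8940 (sell BRL at bid) = NOK 143,772,602.09
NOK 143,772,602.09 ÷ 10.118 (buy CHF at ask) = CHF 14,209,587.08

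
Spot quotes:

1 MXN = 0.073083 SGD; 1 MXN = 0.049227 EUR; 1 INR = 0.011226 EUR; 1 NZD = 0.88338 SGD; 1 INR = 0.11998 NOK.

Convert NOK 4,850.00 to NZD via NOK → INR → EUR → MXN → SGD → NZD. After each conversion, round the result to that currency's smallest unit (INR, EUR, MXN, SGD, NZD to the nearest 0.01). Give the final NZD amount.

NZD 762.64

NOK 4,850.00 ÷ 0.11998 = INR 40,423.40
INR 40,423.40 × 0.011226 = EUR 453.79
EUR 453.79 ÷ 0.049227 = MXN 9,218.32
MXN 9,218.32 × 0.073083 = SGD 673.70
SGD 673.70 ÷ 0.88338 = NZD 762.64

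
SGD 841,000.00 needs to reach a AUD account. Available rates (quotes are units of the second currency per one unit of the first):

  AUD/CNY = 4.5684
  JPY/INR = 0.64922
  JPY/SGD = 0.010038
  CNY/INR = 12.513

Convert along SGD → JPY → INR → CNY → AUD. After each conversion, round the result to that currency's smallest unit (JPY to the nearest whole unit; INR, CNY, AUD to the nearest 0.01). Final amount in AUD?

SGD 841,000.00 ÷ 0.010038 = JPY 83,781,630
JPY 83,781,630 × 0.64922 = INR 54,392,709.83
INR 54,392,709.83 ÷ 12.513 = CNY 4,346,896.01
CNY 4,346,896.01 ÷ 4.5684 = AUD 951,513.88

AUD 951,513.88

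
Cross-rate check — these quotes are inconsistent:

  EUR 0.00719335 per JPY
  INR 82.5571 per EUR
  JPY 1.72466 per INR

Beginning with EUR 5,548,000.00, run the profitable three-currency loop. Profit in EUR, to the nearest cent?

Profit: EUR 134,318.39

Profitable loop is EUR → INR → JPY → EUR:
EUR 5,548,000.00 × 82.5571 = INR 458,026,790.80
INR 458,026,790.80 × 1.72466 = JPY 789,940,485
JPY 789,940,485 × 0.00719335 = EUR 5,682,318.39
Profit = EUR 5,682,318.39 − EUR 5,548,000.00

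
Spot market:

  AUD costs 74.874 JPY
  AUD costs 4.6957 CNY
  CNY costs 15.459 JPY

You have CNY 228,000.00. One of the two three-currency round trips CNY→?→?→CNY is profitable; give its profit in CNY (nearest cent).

Profit: CNY 7,171.20

Profitable loop is CNY → AUD → JPY → CNY:
CNY 228,000.00 ÷ 4.6957 = AUD 48,555.06
AUD 48,555.06 × 74.874 = JPY 3,635,512
JPY 3,635,512 ÷ 15.459 = CNY 235,171.20
Profit = CNY 235,171.20 − CNY 228,000.00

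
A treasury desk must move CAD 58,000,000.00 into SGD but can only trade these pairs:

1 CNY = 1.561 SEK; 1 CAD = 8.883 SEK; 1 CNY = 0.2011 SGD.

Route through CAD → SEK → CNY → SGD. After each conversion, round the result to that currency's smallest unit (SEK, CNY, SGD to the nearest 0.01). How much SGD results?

SGD 66,373,821.52

CAD 58,000,000.00 × 8.883 = SEK 515,214,000.00
SEK 515,214,000.00 ÷ 1.561 = CNY 330,053,811.66
CNY 330,053,811.66 × 0.2011 = SGD 66,373,821.52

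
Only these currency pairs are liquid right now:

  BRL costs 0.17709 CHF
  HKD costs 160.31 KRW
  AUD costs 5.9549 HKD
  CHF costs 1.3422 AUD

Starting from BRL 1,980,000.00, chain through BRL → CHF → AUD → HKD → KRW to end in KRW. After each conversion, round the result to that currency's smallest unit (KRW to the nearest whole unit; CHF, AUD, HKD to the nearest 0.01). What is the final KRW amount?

BRL 1,980,000.00 × 0.17709 = CHF 350,638.20
CHF 350,638.20 × 1.3422 = AUD 470,626.59
AUD 470,626.59 × 5.9549 = HKD 2,802,534.28
HKD 2,802,534.28 × 160.31 = KRW 449,274,270

KRW 449,274,270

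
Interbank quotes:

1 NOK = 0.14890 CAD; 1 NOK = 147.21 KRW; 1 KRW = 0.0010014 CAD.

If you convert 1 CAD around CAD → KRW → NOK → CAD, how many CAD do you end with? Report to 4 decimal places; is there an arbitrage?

1.0101 (arbitrage exists)

Around CAD → KRW → NOK → CAD: 1 ÷ 0.0010014 ÷ 147.21 × 0.14890 = 1.010066
Product > 1; profitable direction is CAD → KRW → NOK → CAD.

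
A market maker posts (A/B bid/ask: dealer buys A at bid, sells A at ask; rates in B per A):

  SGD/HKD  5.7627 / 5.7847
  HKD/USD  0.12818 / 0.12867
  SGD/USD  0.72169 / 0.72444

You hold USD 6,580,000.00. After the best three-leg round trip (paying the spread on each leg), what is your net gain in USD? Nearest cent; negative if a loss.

Best loop USD → SGD → HKD → USD:
USD 6,580,000.00 ÷ 0.72444 (buy SGD at ask) = SGD 9,082,877.81
SGD 9,082,877.81 × 5.7627 (sell SGD at bid) = HKD 52,341,899.95
HKD 52,341,899.95 × 0.12818 (sell HKD at bid) = USD 6,709,184.74

Net profit: USD 129,184.74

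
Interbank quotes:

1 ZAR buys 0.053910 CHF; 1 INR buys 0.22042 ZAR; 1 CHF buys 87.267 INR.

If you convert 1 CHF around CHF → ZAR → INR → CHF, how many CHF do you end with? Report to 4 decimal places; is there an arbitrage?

Around CHF → ZAR → INR → CHF: 1 ÷ 0.053910 ÷ 0.22042 ÷ 87.267 = 0.964339
Product < 1; profitable direction is CHF → INR → ZAR → CHF.

0.9643 (arbitrage exists)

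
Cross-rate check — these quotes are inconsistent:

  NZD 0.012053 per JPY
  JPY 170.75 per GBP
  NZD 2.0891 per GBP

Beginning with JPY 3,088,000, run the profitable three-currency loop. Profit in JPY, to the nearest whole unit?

Profit: JPY 46,589

Profitable loop is JPY → GBP → NZD → JPY:
JPY 3,088,000 ÷ 170.75 = GBP 18,084.92
GBP 18,084.92 × 2.0891 = NZD 37,781.21
NZD 37,781.21 ÷ 0.012053 = JPY 3,134,589
Profit = JPY 3,134,589 − JPY 3,088,000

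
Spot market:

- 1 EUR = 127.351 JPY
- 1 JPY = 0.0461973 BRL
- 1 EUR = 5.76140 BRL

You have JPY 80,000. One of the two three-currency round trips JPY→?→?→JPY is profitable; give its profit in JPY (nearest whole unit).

Profitable loop is JPY → BRL → EUR → JPY:
JPY 80,000 × 0.0461973 = BRL 3,695.78
BRL 3,695.78 ÷ 5.76140 = EUR 641.47
EUR 641.47 × 127.351 = JPY 81,692
Profit = JPY 81,692 − JPY 80,000

Profit: JPY 1,692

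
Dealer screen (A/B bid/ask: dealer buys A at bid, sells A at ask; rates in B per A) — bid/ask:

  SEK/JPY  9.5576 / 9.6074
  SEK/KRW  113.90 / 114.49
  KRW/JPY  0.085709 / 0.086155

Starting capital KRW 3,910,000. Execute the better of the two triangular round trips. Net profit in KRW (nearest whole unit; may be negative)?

Net profit: KRW 63,023

Best loop KRW → JPY → SEK → KRW:
KRW 3,910,000 × 0.085709 (sell KRW at bid) = JPY 335,122
JPY 335,122 ÷ 9.6074 (buy SEK at ask) = SEK 34,881.67
SEK 34,881.67 × 113.90 (sell SEK at bid) = KRW 3,973,023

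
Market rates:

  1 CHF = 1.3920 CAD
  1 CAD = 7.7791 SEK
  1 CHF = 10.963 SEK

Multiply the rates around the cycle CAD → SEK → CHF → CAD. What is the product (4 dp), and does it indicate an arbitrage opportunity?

0.9877 (arbitrage exists)

Around CAD → SEK → CHF → CAD: 1 × 7.7791 ÷ 10.963 × 1.3920 = 0.987732
Product < 1; profitable direction is CAD → CHF → SEK → CAD.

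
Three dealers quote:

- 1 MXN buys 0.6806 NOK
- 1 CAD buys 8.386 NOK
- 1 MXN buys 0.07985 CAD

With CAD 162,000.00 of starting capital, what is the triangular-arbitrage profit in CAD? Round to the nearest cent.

Profitable loop is CAD → MXN → NOK → CAD:
CAD 162,000.00 ÷ 0.07985 = MXN 2,028,804.01
MXN 2,028,804.01 × 0.6806 = NOK 1,380,804.01
NOK 1,380,804.01 ÷ 8.386 = CAD 164,655.86
Profit = CAD 164,655.86 − CAD 162,000.00

Profit: CAD 2,655.86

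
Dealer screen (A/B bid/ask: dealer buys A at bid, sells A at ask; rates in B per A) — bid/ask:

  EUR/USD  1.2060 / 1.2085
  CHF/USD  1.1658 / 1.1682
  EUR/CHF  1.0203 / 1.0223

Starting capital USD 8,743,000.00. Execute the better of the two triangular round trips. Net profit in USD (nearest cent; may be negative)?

Best loop USD → CHF → EUR → USD:
USD 8,743,000.00 ÷ 1.1682 (buy CHF at ask) = CHF 7,484,163.67
CHF 7,484,163.67 ÷ 1.0223 (buy EUR at ask) = EUR 7,320,907.43
EUR 7,320,907.43 × 1.2060 (sell EUR at bid) = USD 8,829,014.37

Net profit: USD 86,014.37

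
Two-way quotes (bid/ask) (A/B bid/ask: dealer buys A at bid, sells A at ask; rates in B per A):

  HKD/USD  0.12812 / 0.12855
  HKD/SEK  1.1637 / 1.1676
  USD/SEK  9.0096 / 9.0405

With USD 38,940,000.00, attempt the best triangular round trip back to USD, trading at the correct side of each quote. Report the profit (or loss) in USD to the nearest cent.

Best loop USD → HKD → SEK → USD:
USD 38,940,000.00 ÷ 0.12855 (buy HKD at ask) = HKD 302,917,152.86
HKD 302,917,152.86 × 1.1637 (sell HKD at bid) = SEK 352,504,690.78
SEK 352,504,690.78 ÷ 9.0405 (buy USD at ask) = USD 38,991,725.10

Net profit: USD 51,725.10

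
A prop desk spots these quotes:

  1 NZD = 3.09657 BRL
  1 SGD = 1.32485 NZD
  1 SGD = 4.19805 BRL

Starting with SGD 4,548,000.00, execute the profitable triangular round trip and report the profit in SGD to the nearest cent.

Profit: SGD 105,936.47

Profitable loop is SGD → BRL → NZD → SGD:
SGD 4,548,000.00 × 4.19805 = BRL 19,092,731.40
BRL 19,092,731.40 ÷ 3.09657 = NZD 6,165,767.74
NZD 6,165,767.74 ÷ 1.32485 = SGD 4,653,936.47
Profit = SGD 4,653,936.47 − SGD 4,548,000.00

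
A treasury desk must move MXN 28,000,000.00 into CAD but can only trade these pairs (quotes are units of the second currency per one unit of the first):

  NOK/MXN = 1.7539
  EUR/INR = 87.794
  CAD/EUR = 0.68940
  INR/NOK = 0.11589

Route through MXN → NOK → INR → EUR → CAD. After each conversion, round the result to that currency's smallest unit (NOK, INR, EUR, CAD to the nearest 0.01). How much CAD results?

CAD 2,275,994.07

MXN 28,000,000.00 ÷ 1.7539 = NOK 15,964,422.14
NOK 15,964,422.14 ÷ 0.11589 = INR 137,754,958.50
INR 137,754,958.50 ÷ 87.794 = EUR 1,569,070.31
EUR 1,569,070.31 ÷ 0.68940 = CAD 2,275,994.07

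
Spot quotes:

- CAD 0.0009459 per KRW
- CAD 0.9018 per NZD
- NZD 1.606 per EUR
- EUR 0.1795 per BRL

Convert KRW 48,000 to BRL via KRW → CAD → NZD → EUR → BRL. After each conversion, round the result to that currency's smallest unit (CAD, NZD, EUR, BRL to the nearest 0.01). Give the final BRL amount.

BRL 174.60

KRW 48,000 × 0.0009459 = CAD 45.40
CAD 45.40 ÷ 0.9018 = NZD 50.34
NZD 50.34 ÷ 1.606 = EUR 31.34
EUR 31.34 ÷ 0.1795 = BRL 174.60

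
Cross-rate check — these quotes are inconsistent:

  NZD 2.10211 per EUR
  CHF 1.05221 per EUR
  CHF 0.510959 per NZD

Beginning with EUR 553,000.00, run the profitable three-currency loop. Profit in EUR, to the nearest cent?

Profit: EUR 11,500.33

Profitable loop is EUR → NZD → CHF → EUR:
EUR 553,000.00 × 2.10211 = NZD 1,162,466.83
NZD 1,162,466.83 × 0.510959 = CHF 593,972.89
CHF 593,972.89 ÷ 1.05221 = EUR 564,500.33
Profit = EUR 564,500.33 − EUR 553,000.00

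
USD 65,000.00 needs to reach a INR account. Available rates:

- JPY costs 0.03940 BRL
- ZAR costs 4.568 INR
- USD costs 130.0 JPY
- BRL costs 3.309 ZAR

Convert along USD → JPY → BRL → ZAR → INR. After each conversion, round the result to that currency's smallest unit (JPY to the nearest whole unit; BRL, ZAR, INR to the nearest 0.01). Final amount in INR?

INR 5,032,407.41

USD 65,000.00 × 130.0 = JPY 8,450,000
JPY 8,450,000 × 0.03940 = BRL 332,930.00
BRL 332,930.00 × 3.309 = ZAR 1,101,665.37
ZAR 1,101,665.37 × 4.568 = INR 5,032,407.41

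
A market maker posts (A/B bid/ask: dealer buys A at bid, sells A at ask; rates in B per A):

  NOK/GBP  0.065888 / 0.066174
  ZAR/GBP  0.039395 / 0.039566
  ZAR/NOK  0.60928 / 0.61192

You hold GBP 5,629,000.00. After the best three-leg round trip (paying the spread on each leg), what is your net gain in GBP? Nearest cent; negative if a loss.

Best loop GBP → ZAR → NOK → GBP:
GBP 5,629,000.00 ÷ 0.039566 (buy ZAR at ask) = ZAR 142,268,614.47
ZAR 142,268,614.47 × 0.60928 (sell ZAR at bid) = NOK 86,681,421.42
NOK 86,681,421.42 × 0.065888 (sell NOK at bid) = GBP 5,711,265.49

Net profit: GBP 82,265.49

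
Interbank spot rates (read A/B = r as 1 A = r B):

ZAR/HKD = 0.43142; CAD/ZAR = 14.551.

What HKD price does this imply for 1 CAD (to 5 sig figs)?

CAD/HKD = 6.2776

1 CAD × 14.551 = 14.551 ZAR
14.551 ZAR × 0.43142 = 6.27759 HKD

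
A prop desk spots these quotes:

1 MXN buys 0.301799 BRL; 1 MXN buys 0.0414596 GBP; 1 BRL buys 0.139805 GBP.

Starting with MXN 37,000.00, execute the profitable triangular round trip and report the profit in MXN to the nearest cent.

Profitable loop is MXN → BRL → GBP → MXN:
MXN 37,000.00 × 0.301799 = BRL 11,166.56
BRL 11,166.56 × 0.139805 = GBP 1,561.14
GBP 1,561.14 ÷ 0.0414596 = MXN 37,654.52
Profit = MXN 37,654.52 − MXN 37,000.00

Profit: MXN 654.52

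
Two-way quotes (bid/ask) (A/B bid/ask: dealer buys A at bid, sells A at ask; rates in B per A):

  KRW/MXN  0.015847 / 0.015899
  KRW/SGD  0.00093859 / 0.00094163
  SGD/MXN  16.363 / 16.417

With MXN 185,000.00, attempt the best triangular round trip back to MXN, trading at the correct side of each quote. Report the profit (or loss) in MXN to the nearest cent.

Net profit: MXN 4,646.44

Best loop MXN → SGD → KRW → MXN:
MXN 185,000.00 ÷ 16.417 (buy SGD at ask) = SGD 11,268.81
SGD 11,268.81 ÷ 0.00094163 (buy KRW at ask) = KRW 11,967,340
KRW 11,967,340 × 0.015847 (sell KRW at bid) = MXN 189,646.44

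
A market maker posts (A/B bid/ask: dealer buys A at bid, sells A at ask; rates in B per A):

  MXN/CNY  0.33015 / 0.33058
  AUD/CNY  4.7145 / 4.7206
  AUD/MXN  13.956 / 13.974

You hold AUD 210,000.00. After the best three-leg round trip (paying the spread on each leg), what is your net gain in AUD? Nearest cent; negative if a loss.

Net profit: AUD 4,317.49

Best loop AUD → CNY → MXN → AUD:
AUD 210,000.00 × 4.7145 (sell AUD at bid) = CNY 990,045.00
CNY 990,045.00 ÷ 0.33058 (buy MXN at ask) = MXN 2,994,872.65
MXN 2,994,872.65 ÷ 13.974 (buy AUD at ask) = AUD 214,317.49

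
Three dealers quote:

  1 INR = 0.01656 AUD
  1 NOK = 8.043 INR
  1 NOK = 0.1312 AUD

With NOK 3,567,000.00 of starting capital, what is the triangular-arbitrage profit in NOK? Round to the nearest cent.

Profitable loop is NOK → INR → AUD → NOK:
NOK 3,567,000.00 × 8.043 = INR 28,689,381.00
INR 28,689,381.00 × 0.01656 = AUD 475,096.15
AUD 475,096.15 ÷ 0.1312 = NOK 3,621,159.67
Profit = NOK 3,621,159.67 − NOK 3,567,000.00

Profit: NOK 54,159.67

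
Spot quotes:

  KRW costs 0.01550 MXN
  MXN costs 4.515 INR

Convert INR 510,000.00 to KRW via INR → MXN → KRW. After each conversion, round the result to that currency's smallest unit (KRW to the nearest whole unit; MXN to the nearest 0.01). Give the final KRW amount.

INR 510,000.00 ÷ 4.515 = MXN 112,956.81
MXN 112,956.81 ÷ 0.01550 = KRW 7,287,536

KRW 7,287,536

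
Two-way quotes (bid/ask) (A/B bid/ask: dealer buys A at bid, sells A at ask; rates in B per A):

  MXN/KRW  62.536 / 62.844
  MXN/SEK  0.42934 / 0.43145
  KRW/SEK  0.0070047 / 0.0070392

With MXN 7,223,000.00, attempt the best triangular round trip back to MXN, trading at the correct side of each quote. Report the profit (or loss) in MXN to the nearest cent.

Best loop MXN → KRW → SEK → MXN:
MXN 7,223,000.00 × 62.536 (sell MXN at bid) = KRW 451,697,528
KRW 451,697,528 × 0.0070047 (sell KRW at bid) = SEK 3,164,005.67
SEK 3,164,005.67 ÷ 0.43145 (buy MXN at ask) = MXN 7,333,423.74

Net profit: MXN 110,423.74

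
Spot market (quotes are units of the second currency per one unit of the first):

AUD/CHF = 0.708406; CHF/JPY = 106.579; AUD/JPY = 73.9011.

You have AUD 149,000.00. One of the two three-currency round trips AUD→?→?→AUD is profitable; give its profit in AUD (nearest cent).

Profitable loop is AUD → CHF → JPY → AUD:
AUD 149,000.00 × 0.708406 = CHF 105,552.49
CHF 105,552.49 × 106.579 = JPY 11,249,679
JPY 11,249,679 ÷ 73.9011 = AUD 152,226.14
Profit = AUD 152,226.14 − AUD 149,000.00

Profit: AUD 3,226.14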